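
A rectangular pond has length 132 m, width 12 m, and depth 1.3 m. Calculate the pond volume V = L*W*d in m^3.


Base area = L * W = 132 * 12 = 1584 m^2
Volume = area * depth = 1584 * 1.3 = 2059.2 m^3

2059.2 m^3


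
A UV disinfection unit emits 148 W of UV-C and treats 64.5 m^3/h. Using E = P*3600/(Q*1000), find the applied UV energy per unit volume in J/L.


Energy delivered per hour = 148 W * 3600 s = 532800 J/h
Volume treated per hour = 64.5 m^3/h * 1000 = 64500 L/h
dose = 532800 / 64500 = 8.26047 J/L

8.26047 J/L


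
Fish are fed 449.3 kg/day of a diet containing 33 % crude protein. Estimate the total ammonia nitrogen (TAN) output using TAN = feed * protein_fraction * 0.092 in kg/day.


Protein in feed = 449.3 * 33/100 = 148.269 kg/day
TAN = protein * 0.092 = 148.269 * 0.092 = 13.640748 kg/day

13.640748 kg/day


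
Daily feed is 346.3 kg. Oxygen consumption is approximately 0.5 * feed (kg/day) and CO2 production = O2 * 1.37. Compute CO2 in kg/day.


O2 = 346.3 * 0.5 = 173.15
CO2 = 173.15 * 1.37 = 237.2155

237.2155 kg/day


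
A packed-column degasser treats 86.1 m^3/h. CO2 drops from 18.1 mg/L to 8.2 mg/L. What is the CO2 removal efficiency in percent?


CO2_out / CO2_in = 8.2 / 18.1 = 0.45303867
Fraction remaining = 0.45303867
efficiency = (1 - 0.45303867) * 100 = 54.6961 %

54.6961 %


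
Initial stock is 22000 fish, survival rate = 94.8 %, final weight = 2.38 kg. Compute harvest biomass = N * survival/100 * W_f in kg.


Survivors = 22000 * 94.8/100 = 20856 fish
Harvest biomass = survivors * W_f = 20856 * 2.38 = 49637.28 kg

49637.28 kg


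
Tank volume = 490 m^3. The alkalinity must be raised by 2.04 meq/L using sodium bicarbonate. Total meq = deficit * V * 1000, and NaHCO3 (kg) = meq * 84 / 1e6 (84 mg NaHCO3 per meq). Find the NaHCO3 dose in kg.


Tank volume in L = 490 m^3 * 1000 = 490000 L
Total meq required = 2.04 meq/L * 490000 L = 999600 meq
NaHCO3 mass = 999600 meq * 84 mg/meq / 1e6 = 83.9664 kg

83.9664 kg


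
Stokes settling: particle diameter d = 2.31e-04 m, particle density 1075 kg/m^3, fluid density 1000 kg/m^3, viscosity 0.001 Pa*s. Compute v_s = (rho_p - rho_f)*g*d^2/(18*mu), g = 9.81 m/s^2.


Density difference: rho_p - rho_f = 1075 - 1000 = 75 kg/m^3
d^2 = (2.31e-04)^2 = 5.3361e-08 m^2
Numerator = (rho_p - rho_f) * g * d^2 = 75 * 9.81 * 5.3361e-08 = 3.9260356e-05
Denominator = 18 * mu = 18 * 0.001 = 0.018
v_s = 3.9260356e-05 / 0.018 = 0.00218113 m/s
Check: Re = rho_f * v_s * d / mu = 1000 * 0.00218113 * 2.31e-04 / 0.001 = 0.504 < 1, so Stokes' law applies.

0.00218113 m/s


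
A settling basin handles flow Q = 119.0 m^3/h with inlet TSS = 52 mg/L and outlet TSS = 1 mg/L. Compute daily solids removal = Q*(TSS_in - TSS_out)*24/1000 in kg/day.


Concentration drop: TSS_in - TSS_out = 52 - 1 = 51 mg/L
Hourly solids removed = Q * dTSS = 119.0 m^3/h * 51 mg/L = 6069 g/h  (m^3/h * mg/L = g/h)
Daily solids removed = 6069 * 24 = 145656 g/day
Convert g to kg: 145656 / 1000 = 145.656 kg/day

145.656 kg/day


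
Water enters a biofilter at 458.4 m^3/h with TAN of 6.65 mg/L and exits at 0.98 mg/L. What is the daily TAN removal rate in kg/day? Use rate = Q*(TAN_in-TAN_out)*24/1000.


Concentration drop: TAN_in - TAN_out = 6.65 - 0.98 = 5.67 mg/L
Hourly TAN removed = Q * dTAN = 458.4 m^3/h * 5.67 mg/L = 2599.128 g/h  (m^3/h * mg/L = g/h)
Daily TAN removed = 2599.128 * 24 = 62379.072 g/day
Convert to kg/day: 62379.072 / 1000 = 62.379072 kg/day

62.379072 kg/day


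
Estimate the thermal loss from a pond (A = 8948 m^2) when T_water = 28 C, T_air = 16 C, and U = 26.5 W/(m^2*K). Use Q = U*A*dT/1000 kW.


Temperature difference dT = 28 - 16 = 12 K
Heat loss (W) = U * A * dT = 26.5 * 8948 * 12 = 2845464 W
Convert to kW: 2845464 / 1000 = 2845.464 kW

2845.464 kW


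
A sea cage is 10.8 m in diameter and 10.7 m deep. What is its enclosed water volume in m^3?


r = d/2 = 10.8/2 = 5.4 m
Base area = pi*r^2 = pi*5.4^2 = 91.608842 m^2
Volume = 91.608842 * 10.7 = 980.215 m^3

980.215 m^3


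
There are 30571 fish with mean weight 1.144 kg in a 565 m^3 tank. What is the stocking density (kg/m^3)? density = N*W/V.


Total biomass = 30571 fish * 1.144 kg = 34973.224 kg
Density = total biomass / volume = 34973.224 / 565 = 61.8995 kg/m^3

61.8995 kg/m^3


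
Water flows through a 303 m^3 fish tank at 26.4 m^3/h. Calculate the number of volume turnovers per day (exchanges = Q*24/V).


Daily flow volume = 26.4 m^3/h * 24 h = 633.6 m^3/day
Exchanges = daily flow / tank volume = 633.6 / 303 = 2.09109 exchanges/day

2.09109 exchanges/day


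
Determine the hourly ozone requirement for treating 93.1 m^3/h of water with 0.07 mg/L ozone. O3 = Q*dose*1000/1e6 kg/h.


O3 demand (mg/h) = Q * dose * 1000 = 93.1 * 0.07 * 1000 = 6517 mg/h
Convert mg to kg: 6517 / 1e6 = 0.006517 kg/h

0.006517 kg/h


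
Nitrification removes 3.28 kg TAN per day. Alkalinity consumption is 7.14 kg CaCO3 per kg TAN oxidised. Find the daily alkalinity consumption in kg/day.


Alkalinity factor: 7.14 kg CaCO3 consumed per kg TAN nitrified
alk = 3.28 kg TAN * 7.14 = 23.4192 kg CaCO3/day

23.4192 kg CaCO3/day


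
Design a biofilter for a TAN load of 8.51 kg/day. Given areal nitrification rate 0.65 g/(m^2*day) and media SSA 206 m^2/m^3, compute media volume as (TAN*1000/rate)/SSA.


A = 8.51*1000 / 0.65 = 13092.308 m^2
V = 13092.308 / 206 = 63.5549

63.5549 m^3


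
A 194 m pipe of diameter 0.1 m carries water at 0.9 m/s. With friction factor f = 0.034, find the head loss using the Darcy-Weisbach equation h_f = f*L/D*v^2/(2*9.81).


v^2 = 0.9^2 = 0.81 m^2/s^2
L/D = 194/0.1 = 1940
h_f = f*(L/D)*v^2/(2g) = 0.034 * 1940 * 0.81 / 19.62 = 2.72312 m

2.72312 m


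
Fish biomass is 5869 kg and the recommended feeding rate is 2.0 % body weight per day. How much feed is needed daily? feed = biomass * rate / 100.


Feeding rate fraction = 2.0% / 100 = 0.02
Daily feed = 5869 kg * 0.02 = 117.38 kg/day

117.38 kg/day


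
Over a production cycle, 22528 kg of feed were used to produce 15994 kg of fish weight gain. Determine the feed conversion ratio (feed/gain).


FCR = feed consumed / weight gained
FCR = 22528 kg / 15994 kg = 1.40853

1.40853


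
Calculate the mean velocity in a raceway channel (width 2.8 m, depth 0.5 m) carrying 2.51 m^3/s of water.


Cross-sectional area = W * d = 2.8 * 0.5 = 1.4 m^2
Velocity = Q / A = 2.51 / 1.4 = 1.79286 m/s

1.79286 m/s


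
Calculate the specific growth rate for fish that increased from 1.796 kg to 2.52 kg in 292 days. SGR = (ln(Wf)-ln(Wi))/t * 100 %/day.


ln(W_f) = ln(2.52) = 0.9242589
ln(W_i) = ln(1.796) = 0.58556197
ln(W_f) - ln(W_i) = 0.9242589 - 0.58556197 = 0.33869693
SGR = 0.33869693 / 292 * 100 = 0.115992 %/day

0.115992 %/day


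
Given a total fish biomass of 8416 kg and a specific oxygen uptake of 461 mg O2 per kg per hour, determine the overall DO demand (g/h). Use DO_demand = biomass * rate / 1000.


Total O2 consumption (mg/h) = 8416 kg * 461 mg/(kg*h) = 3879776 mg/h
Convert to g/h: 3879776 / 1000 = 3879.776 g/h

3879.776 g/h


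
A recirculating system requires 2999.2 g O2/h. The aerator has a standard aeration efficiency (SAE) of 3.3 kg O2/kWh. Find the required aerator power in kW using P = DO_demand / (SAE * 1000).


SAE in g O2/kWh = 3.3 * 1000 = 3300 g/kWh
P = DO_demand / SAE_g = 2999.2 / 3300 = 0.908848 kW

0.908848 kW


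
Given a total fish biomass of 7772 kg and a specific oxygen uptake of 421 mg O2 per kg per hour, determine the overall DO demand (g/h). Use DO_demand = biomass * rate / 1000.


Total O2 consumption (mg/h) = 7772 kg * 421 mg/(kg*h) = 3272012 mg/h
Convert to g/h: 3272012 / 1000 = 3272.012 g/h

3272.012 g/h


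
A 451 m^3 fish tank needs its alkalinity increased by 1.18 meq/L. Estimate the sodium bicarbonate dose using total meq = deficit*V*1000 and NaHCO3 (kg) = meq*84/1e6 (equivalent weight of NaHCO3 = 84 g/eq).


Tank volume in L = 451 m^3 * 1000 = 451000 L
Total meq required = 1.18 meq/L * 451000 L = 532180 meq
NaHCO3 mass = 532180 meq * 84 mg/meq / 1e6 = 44.7031 kg

44.7031 kg


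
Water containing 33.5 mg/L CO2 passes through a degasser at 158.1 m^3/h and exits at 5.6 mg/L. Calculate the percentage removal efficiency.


CO2_out / CO2_in = 5.6 / 33.5 = 0.16716418
Fraction remaining = 0.16716418
efficiency = (1 - 0.16716418) * 100 = 83.2836 %

83.2836 %


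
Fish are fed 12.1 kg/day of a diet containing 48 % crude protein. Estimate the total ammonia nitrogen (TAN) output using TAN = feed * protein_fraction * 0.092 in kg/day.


Protein in feed = 12.1 * 48/100 = 5.808 kg/day
TAN = protein * 0.092 = 5.808 * 0.092 = 0.534336 kg/day

0.534336 kg/day


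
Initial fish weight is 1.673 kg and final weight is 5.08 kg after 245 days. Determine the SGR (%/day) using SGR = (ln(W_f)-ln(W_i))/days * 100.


ln(W_f) = ln(5.08) = 1.6253113
ln(W_i) = ln(1.673) = 0.51461842
ln(W_f) - ln(W_i) = 1.6253113 - 0.51461842 = 1.1106929
SGR = 1.1106929 / 245 * 100 = 0.453344 %/day

0.453344 %/day


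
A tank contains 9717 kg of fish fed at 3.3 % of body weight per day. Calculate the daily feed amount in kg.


Feeding rate fraction = 3.3% / 100 = 0.033
Daily feed = 9717 kg * 0.033 = 320.661 kg/day

320.661 kg/day


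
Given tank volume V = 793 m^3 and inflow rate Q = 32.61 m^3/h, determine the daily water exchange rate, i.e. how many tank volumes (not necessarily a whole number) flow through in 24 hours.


Daily flow volume = 32.61 m^3/h * 24 h = 782.64 m^3/day
Exchanges = daily flow / tank volume = 782.64 / 793 = 0.986936 exchanges/day

0.986936 exchanges/day


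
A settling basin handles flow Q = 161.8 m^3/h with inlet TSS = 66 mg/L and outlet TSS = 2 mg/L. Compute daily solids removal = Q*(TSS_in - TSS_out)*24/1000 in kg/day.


Concentration drop: TSS_in - TSS_out = 66 - 2 = 64 mg/L
Hourly solids removed = Q * dTSS = 161.8 m^3/h * 64 mg/L = 10355.2 g/h  (m^3/h * mg/L = g/h)
Daily solids removed = 10355.2 * 24 = 248524.8 g/day
Convert g to kg: 248524.8 / 1000 = 248.5248 kg/day

248.5248 kg/day


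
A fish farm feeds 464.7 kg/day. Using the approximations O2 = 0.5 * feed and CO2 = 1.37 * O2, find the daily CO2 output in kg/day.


O2 = 464.7 * 0.5 = 232.35
CO2 = 232.35 * 1.37 = 318.3195

318.3195 kg/day


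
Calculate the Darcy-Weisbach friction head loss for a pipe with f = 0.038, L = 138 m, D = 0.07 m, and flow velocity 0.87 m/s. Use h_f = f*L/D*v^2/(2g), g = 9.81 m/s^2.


v^2 = 0.87^2 = 0.7569 m^2/s^2
L/D = 138/0.07 = 1971.4286
h_f = f*(L/D)*v^2/(2g) = 0.038 * 1971.4286 * 0.7569 / 19.62 = 2.89004 m

2.89004 m


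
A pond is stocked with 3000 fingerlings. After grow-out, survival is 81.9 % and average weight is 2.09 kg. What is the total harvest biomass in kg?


Survivors = 3000 * 81.9/100 = 2457 fish
Harvest biomass = survivors * W_f = 2457 * 2.09 = 5135.13 kg

5135.13 kg


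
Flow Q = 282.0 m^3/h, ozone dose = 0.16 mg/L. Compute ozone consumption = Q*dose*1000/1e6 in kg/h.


O3 demand (mg/h) = Q * dose * 1000 = 282.0 * 0.16 * 1000 = 45120 mg/h
Convert mg to kg: 45120 / 1e6 = 0.04512 kg/h

0.04512 kg/h


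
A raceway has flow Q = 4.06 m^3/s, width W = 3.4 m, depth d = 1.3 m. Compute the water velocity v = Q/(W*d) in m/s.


Cross-sectional area = W * d = 3.4 * 1.3 = 4.42 m^2
Velocity = Q / A = 4.06 / 4.42 = 0.918552 m/s

0.918552 m/s


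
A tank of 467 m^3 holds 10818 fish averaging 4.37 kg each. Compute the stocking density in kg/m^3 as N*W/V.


Total biomass = 10818 fish * 4.37 kg = 47274.66 kg
Density = total biomass / volume = 47274.66 / 467 = 101.231 kg/m^3

101.231 kg/m^3


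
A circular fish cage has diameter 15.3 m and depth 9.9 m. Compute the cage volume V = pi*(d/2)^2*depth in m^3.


r = d/2 = 15.3/2 = 7.65 m
Base area = pi*r^2 = pi*7.65^2 = 183.85386 m^2
Volume = 183.85386 * 9.9 = 1820.15 m^3

1820.15 m^3


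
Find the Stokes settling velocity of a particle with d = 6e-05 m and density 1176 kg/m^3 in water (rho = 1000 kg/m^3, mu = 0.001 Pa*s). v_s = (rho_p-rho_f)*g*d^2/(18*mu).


Density difference: rho_p - rho_f = 1176 - 1000 = 176 kg/m^3
d^2 = (6e-05)^2 = 3.6e-09 m^2
Numerator = (rho_p - rho_f) * g * d^2 = 176 * 9.81 * 3.6e-09 = 6.215616e-06
Denominator = 18 * mu = 18 * 0.001 = 0.018
v_s = 6.215616e-06 / 0.018 = 3.45312e-04 m/s
Check: Re = rho_f * v_s * d / mu = 1000 * 3.45312e-04 * 6e-05 / 0.001 = 0.0207 < 1, so Stokes' law applies.

3.45312e-04 m/s


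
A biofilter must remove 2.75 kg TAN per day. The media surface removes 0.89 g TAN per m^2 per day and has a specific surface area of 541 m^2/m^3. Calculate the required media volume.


A = 2.75*1000 / 0.89 = 3089.8876 m^2
V = 3089.8876 / 541 = 5.71144

5.71144 m^3


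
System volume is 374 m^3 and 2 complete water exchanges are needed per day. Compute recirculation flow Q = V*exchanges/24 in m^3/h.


Daily recirculation volume = 374 m^3 * 2 = 748 m^3/day
Flow rate Q = daily volume / 24 h = 748 / 24 = 31.1667 m^3/h

31.1667 m^3/h


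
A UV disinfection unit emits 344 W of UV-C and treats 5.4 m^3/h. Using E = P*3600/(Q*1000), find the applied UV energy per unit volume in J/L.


Energy delivered per hour = 344 W * 3600 s = 1238400 J/h
Volume treated per hour = 5.4 m^3/h * 1000 = 5400 L/h
dose = 1238400 / 5400 = 229.333 J/L

229.333 J/L


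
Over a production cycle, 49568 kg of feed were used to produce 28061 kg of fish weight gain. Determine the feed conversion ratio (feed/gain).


FCR = feed consumed / weight gained
FCR = 49568 kg / 28061 kg = 1.76644

1.76644


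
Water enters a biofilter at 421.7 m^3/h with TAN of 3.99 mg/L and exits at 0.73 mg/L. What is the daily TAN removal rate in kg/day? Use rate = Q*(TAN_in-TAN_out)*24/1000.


Concentration drop: TAN_in - TAN_out = 3.99 - 0.73 = 3.26 mg/L
Hourly TAN removed = Q * dTAN = 421.7 m^3/h * 3.26 mg/L = 1374.742 g/h  (m^3/h * mg/L = g/h)
Daily TAN removed = 1374.742 * 24 = 32993.808 g/day
Convert to kg/day: 32993.808 / 1000 = 32.993808 kg/day

32.993808 kg/day


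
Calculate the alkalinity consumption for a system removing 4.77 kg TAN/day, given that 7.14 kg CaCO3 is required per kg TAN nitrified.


Alkalinity factor: 7.14 kg CaCO3 consumed per kg TAN nitrified
alk = 4.77 kg TAN * 7.14 = 34.0578 kg CaCO3/day

34.0578 kg CaCO3/day


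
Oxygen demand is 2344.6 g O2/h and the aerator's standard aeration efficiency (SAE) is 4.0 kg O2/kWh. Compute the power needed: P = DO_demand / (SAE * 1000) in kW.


SAE in g O2/kWh = 4.0 * 1000 = 4000 g/kWh
P = DO_demand / SAE_g = 2344.6 / 4000 = 0.58615 kW

0.58615 kW


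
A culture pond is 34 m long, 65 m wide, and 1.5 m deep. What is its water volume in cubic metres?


Base area = L * W = 34 * 65 = 2210 m^2
Volume = area * depth = 2210 * 1.5 = 3315 m^3

3315 m^3


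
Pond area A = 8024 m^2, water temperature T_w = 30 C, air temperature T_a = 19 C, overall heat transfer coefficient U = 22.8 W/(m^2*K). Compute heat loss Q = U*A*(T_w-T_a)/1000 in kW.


Temperature difference dT = 30 - 19 = 11 K
Heat loss (W) = U * A * dT = 22.8 * 8024 * 11 = 2012419.2 W
Convert to kW: 2012419.2 / 1000 = 2012.4192 kW

2012.4192 kW


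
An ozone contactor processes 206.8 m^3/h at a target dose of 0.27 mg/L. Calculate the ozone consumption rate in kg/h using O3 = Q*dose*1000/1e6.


O3 demand (mg/h) = Q * dose * 1000 = 206.8 * 0.27 * 1000 = 55836 mg/h
Convert mg to kg: 55836 / 1e6 = 0.055836 kg/h

0.055836 kg/h


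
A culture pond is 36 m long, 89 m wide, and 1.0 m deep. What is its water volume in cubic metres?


Base area = L * W = 36 * 89 = 3204 m^2
Volume = area * depth = 3204 * 1.0 = 3204 m^3

3204 m^3


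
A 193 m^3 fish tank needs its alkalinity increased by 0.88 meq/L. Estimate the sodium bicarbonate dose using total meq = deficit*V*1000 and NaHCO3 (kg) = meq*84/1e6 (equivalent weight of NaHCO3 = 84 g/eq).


Tank volume in L = 193 m^3 * 1000 = 193000 L
Total meq required = 0.88 meq/L * 193000 L = 169840 meq
NaHCO3 mass = 169840 meq * 84 mg/meq / 1e6 = 14.2666 kg

14.2666 kg


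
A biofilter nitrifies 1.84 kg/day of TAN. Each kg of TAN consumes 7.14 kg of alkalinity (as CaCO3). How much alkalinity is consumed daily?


Alkalinity factor: 7.14 kg CaCO3 consumed per kg TAN nitrified
alk = 1.84 kg TAN * 7.14 = 13.1376 kg CaCO3/day

13.1376 kg CaCO3/day


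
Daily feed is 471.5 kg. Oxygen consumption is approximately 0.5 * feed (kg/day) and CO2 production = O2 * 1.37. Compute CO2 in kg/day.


O2 = 471.5 * 0.5 = 235.75
CO2 = 235.75 * 1.37 = 322.9775

322.9775 kg/day


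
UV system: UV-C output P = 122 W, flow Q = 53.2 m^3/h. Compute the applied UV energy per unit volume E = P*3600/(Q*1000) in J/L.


Energy delivered per hour = 122 W * 3600 s = 439200 J/h
Volume treated per hour = 53.2 m^3/h * 1000 = 53200 L/h
dose = 439200 / 53200 = 8.25564 J/L

8.25564 J/L


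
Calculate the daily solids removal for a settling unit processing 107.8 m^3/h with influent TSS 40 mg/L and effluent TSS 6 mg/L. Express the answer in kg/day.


Concentration drop: TSS_in - TSS_out = 40 - 6 = 34 mg/L
Hourly solids removed = Q * dTSS = 107.8 m^3/h * 34 mg/L = 3665.2 g/h  (m^3/h * mg/L = g/h)
Daily solids removed = 3665.2 * 24 = 87964.8 g/day
Convert g to kg: 87964.8 / 1000 = 87.9648 kg/day

87.9648 kg/day


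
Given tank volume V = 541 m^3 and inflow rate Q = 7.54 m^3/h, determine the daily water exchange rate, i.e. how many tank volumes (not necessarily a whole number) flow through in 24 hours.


Daily flow volume = 7.54 m^3/h * 24 h = 180.96 m^3/day
Exchanges = daily flow / tank volume = 180.96 / 541 = 0.334492 exchanges/day

0.334492 exchanges/day


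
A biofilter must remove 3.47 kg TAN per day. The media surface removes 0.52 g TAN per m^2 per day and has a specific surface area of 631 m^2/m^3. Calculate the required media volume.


A = 3.47*1000 / 0.52 = 6673.0769 m^2
V = 6673.0769 / 631 = 10.5754

10.5754 m^3


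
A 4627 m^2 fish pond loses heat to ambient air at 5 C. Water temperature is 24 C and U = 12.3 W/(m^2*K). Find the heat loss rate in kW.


Temperature difference dT = 24 - 5 = 19 K
Heat loss (W) = U * A * dT = 12.3 * 4627 * 19 = 1081329.9 W
Convert to kW: 1081329.9 / 1000 = 1081.3299 kW

1081.3299 kW


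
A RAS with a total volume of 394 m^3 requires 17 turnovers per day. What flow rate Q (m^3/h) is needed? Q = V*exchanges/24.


Daily recirculation volume = 394 m^3 * 17 = 6698 m^3/day
Flow rate Q = daily volume / 24 h = 6698 / 24 = 279.083 m^3/h

279.083 m^3/h


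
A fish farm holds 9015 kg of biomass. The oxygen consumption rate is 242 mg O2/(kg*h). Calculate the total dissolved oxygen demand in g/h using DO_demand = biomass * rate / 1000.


Total O2 consumption (mg/h) = 9015 kg * 242 mg/(kg*h) = 2181630 mg/h
Convert to g/h: 2181630 / 1000 = 2181.63 g/h

2181.63 g/h


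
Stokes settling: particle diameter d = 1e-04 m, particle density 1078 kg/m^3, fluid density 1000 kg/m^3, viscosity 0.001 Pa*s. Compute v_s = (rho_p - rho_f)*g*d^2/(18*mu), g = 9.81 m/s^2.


Density difference: rho_p - rho_f = 1078 - 1000 = 78 kg/m^3
d^2 = (1e-04)^2 = 1e-08 m^2
Numerator = (rho_p - rho_f) * g * d^2 = 78 * 9.81 * 1e-08 = 7.6518e-06
Denominator = 18 * mu = 18 * 0.001 = 0.018
v_s = 7.6518e-06 / 0.018 = 4.251e-04 m/s
Check: Re = rho_f * v_s * d / mu = 1000 * 4.251e-04 * 1e-04 / 0.001 = 0.0425 < 1, so Stokes' law applies.

4.251e-04 m/s


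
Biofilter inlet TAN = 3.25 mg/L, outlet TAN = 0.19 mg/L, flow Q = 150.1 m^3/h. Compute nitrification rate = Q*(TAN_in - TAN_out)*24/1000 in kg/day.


Concentration drop: TAN_in - TAN_out = 3.25 - 0.19 = 3.06 mg/L
Hourly TAN removed = Q * dTAN = 150.1 m^3/h * 3.06 mg/L = 459.306 g/h  (m^3/h * mg/L = g/h)
Daily TAN removed = 459.306 * 24 = 11023.344 g/day
Convert to kg/day: 11023.344 / 1000 = 11.023344 kg/day

11.023344 kg/day


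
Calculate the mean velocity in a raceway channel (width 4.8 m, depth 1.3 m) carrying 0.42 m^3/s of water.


Cross-sectional area = W * d = 4.8 * 1.3 = 6.24 m^2
Velocity = Q / A = 0.42 / 6.24 = 0.0673077 m/s

0.0673077 m/s


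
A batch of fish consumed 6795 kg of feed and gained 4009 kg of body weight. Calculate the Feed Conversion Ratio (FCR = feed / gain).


FCR = feed consumed / weight gained
FCR = 6795 kg / 4009 kg = 1.69494

1.69494


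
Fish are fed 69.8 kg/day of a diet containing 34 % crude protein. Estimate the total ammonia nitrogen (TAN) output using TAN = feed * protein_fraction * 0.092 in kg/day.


Protein in feed = 69.8 * 34/100 = 23.732 kg/day
TAN = protein * 0.092 = 23.732 * 0.092 = 2.183344 kg/day

2.183344 kg/day


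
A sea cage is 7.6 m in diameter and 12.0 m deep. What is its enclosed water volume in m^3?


r = d/2 = 7.6/2 = 3.8 m
Base area = pi*r^2 = pi*3.8^2 = 45.364598 m^2
Volume = 45.364598 * 12.0 = 544.375 m^3

544.375 m^3


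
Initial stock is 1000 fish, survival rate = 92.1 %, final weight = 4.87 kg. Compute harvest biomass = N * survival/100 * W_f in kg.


Survivors = 1000 * 92.1/100 = 921 fish
Harvest biomass = survivors * W_f = 921 * 4.87 = 4485.27 kg

4485.27 kg


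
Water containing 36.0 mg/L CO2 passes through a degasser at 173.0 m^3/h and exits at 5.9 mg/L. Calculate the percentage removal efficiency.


CO2_out / CO2_in = 5.9 / 36.0 = 0.16388889
Fraction remaining = 0.16388889
efficiency = (1 - 0.16388889) * 100 = 83.6111 %

83.6111 %


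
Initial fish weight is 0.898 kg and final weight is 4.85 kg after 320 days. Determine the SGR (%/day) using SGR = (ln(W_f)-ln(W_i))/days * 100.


ln(W_f) = ln(4.85) = 1.5789787
ln(W_i) = ln(0.898) = -0.10758521
ln(W_f) - ln(W_i) = 1.5789787 - -0.10758521 = 1.6865639
SGR = 1.6865639 / 320 * 100 = 0.527051 %/day

0.527051 %/day


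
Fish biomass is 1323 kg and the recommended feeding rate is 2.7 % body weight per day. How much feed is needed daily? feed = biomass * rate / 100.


Feeding rate fraction = 2.7% / 100 = 0.027
Daily feed = 1323 kg * 0.027 = 35.721 kg/day

35.721 kg/day


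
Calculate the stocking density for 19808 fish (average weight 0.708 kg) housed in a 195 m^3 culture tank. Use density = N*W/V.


Total biomass = 19808 fish * 0.708 kg = 14024.064 kg
Density = total biomass / volume = 14024.064 / 195 = 71.9183 kg/m^3

71.9183 kg/m^3


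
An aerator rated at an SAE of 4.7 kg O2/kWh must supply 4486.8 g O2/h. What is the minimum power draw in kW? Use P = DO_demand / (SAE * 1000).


SAE in g O2/kWh = 4.7 * 1000 = 4700 g/kWh
P = DO_demand / SAE_g = 4486.8 / 4700 = 0.954638 kW

0.954638 kW


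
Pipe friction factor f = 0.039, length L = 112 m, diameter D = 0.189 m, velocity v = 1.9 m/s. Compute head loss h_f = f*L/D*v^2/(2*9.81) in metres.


v^2 = 1.9^2 = 3.61 m^2/s^2
L/D = 112/0.189 = 592.59259
h_f = f*(L/D)*v^2/(2g) = 0.039 * 592.59259 * 3.61 / 19.62 = 4.25235 m

4.25235 m


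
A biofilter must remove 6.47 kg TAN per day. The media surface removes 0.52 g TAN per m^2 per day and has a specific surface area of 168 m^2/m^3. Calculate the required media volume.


A = 6.47*1000 / 0.52 = 12442.308 m^2
V = 12442.308 / 168 = 74.0614

74.0614 m^3


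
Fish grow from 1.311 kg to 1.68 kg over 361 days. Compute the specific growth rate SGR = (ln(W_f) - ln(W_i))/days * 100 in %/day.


ln(W_f) = ln(1.68) = 0.51879379
ln(W_i) = ln(1.311) = 0.2707902
ln(W_f) - ln(W_i) = 0.51879379 - 0.2707902 = 0.24800359
SGR = 0.24800359 / 361 * 100 = 0.0686991 %/day

0.0686991 %/day


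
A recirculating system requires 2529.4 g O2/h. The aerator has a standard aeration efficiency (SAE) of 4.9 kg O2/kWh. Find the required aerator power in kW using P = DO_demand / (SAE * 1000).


SAE in g O2/kWh = 4.9 * 1000 = 4900 g/kWh
P = DO_demand / SAE_g = 2529.4 / 4900 = 0.516204 kW

0.516204 kW


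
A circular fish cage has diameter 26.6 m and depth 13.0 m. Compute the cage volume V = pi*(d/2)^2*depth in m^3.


r = d/2 = 26.6/2 = 13.3 m
Base area = pi*r^2 = pi*13.3^2 = 555.71632 m^2
Volume = 555.71632 * 13.0 = 7224.31 m^3

7224.31 m^3


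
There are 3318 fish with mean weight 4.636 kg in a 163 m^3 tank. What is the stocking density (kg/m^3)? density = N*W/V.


Total biomass = 3318 fish * 4.636 kg = 15382.248 kg
Density = total biomass / volume = 15382.248 / 163 = 94.3696 kg/m^3

94.3696 kg/m^3


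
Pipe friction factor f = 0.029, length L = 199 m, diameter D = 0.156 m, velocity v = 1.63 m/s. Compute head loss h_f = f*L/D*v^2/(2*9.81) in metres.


v^2 = 1.63^2 = 2.6569 m^2/s^2
L/D = 199/0.156 = 1275.641
h_f = f*(L/D)*v^2/(2g) = 0.029 * 1275.641 * 2.6569 / 19.62 = 5.0096 m

5.0096 m


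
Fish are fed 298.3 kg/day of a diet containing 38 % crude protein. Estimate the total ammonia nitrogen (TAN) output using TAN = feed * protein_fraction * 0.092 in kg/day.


Protein in feed = 298.3 * 38/100 = 113.354 kg/day
TAN = protein * 0.092 = 113.354 * 0.092 = 10.428568 kg/day

10.428568 kg/day


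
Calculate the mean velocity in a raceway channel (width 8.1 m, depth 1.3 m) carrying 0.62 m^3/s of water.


Cross-sectional area = W * d = 8.1 * 1.3 = 10.53 m^2
Velocity = Q / A = 0.62 / 10.53 = 0.0588794 m/s

0.0588794 m/s


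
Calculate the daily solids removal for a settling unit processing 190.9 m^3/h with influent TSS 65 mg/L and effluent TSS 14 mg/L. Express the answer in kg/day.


Concentration drop: TSS_in - TSS_out = 65 - 14 = 51 mg/L
Hourly solids removed = Q * dTSS = 190.9 m^3/h * 51 mg/L = 9735.9 g/h  (m^3/h * mg/L = g/h)
Daily solids removed = 9735.9 * 24 = 233661.6 g/day
Convert g to kg: 233661.6 / 1000 = 233.6616 kg/day

233.6616 kg/day


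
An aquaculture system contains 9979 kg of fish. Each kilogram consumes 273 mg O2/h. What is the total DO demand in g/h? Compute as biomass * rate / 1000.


Total O2 consumption (mg/h) = 9979 kg * 273 mg/(kg*h) = 2724267 mg/h
Convert to g/h: 2724267 / 1000 = 2724.267 g/h

2724.267 g/h


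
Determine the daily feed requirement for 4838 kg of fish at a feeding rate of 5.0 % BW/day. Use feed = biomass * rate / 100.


Feeding rate fraction = 5.0% / 100 = 0.05
Daily feed = 4838 kg * 0.05 = 241.9 kg/day

241.9 kg/day


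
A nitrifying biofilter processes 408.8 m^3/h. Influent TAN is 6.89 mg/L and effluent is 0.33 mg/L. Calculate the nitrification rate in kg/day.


Concentration drop: TAN_in - TAN_out = 6.89 - 0.33 = 6.56 mg/L
Hourly TAN removed = Q * dTAN = 408.8 m^3/h * 6.56 mg/L = 2681.728 g/h  (m^3/h * mg/L = g/h)
Daily TAN removed = 2681.728 * 24 = 64361.472 g/day
Convert to kg/day: 64361.472 / 1000 = 64.361472 kg/day

64.361472 kg/day


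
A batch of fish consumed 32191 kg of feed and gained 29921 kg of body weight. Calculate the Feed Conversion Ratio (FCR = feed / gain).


FCR = feed consumed / weight gained
FCR = 32191 kg / 29921 kg = 1.07587

1.07587


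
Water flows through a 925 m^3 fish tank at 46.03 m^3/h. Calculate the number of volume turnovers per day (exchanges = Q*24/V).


Daily flow volume = 46.03 m^3/h * 24 h = 1104.72 m^3/day
Exchanges = daily flow / tank volume = 1104.72 / 925 = 1.19429 exchanges/day

1.19429 exchanges/day


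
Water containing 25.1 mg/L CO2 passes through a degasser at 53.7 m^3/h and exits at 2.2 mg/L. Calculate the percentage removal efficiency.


CO2_out / CO2_in = 2.2 / 25.1 = 0.087649402
Fraction remaining = 0.087649402
efficiency = (1 - 0.087649402) * 100 = 91.2351 %

91.2351 %


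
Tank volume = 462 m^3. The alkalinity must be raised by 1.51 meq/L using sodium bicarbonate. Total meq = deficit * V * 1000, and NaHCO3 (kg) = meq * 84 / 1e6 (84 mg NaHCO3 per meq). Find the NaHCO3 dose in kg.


Tank volume in L = 462 m^3 * 1000 = 462000 L
Total meq required = 1.51 meq/L * 462000 L = 697620 meq
NaHCO3 mass = 697620 meq * 84 mg/meq / 1e6 = 58.6001 kg

58.6001 kg


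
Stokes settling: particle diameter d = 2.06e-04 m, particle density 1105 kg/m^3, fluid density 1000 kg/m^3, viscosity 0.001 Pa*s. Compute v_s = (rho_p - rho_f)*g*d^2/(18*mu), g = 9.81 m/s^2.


Density difference: rho_p - rho_f = 1105 - 1000 = 105 kg/m^3
d^2 = (2.06e-04)^2 = 4.2436e-08 m^2
Numerator = (rho_p - rho_f) * g * d^2 = 105 * 9.81 * 4.2436e-08 = 4.3711202e-05
Denominator = 18 * mu = 18 * 0.001 = 0.018
v_s = 4.3711202e-05 / 0.018 = 0.0024284 m/s
Check: Re = rho_f * v_s * d / mu = 1000 * 0.0024284 * 2.06e-04 / 0.001 = 0.5 < 1, so Stokes' law applies.

0.0024284 m/s


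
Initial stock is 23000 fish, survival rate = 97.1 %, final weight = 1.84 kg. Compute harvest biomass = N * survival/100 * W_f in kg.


Survivors = 23000 * 97.1/100 = 22333 fish
Harvest biomass = survivors * W_f = 22333 * 1.84 = 41092.72 kg

41092.72 kg


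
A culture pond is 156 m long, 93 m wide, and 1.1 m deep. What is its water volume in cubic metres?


Base area = L * W = 156 * 93 = 14508 m^2
Volume = area * depth = 14508 * 1.1 = 15958.8 m^3

15958.8 m^3


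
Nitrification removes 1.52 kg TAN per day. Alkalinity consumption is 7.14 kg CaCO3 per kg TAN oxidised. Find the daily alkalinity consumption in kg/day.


Alkalinity factor: 7.14 kg CaCO3 consumed per kg TAN nitrified
alk = 1.52 kg TAN * 7.14 = 10.8528 kg CaCO3/day

10.8528 kg CaCO3/day


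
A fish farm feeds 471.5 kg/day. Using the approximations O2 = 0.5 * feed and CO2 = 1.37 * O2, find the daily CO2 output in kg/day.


O2 = 471.5 * 0.5 = 235.75
CO2 = 235.75 * 1.37 = 322.9775

322.9775 kg/day


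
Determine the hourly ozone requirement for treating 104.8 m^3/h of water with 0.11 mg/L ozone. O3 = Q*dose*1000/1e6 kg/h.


O3 demand (mg/h) = Q * dose * 1000 = 104.8 * 0.11 * 1000 = 11528 mg/h
Convert mg to kg: 11528 / 1e6 = 0.011528 kg/h

0.011528 kg/h


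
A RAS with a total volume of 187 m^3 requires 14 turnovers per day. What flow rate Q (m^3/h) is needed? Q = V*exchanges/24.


Daily recirculation volume = 187 m^3 * 14 = 2618 m^3/day
Flow rate Q = daily volume / 24 h = 2618 / 24 = 109.083 m^3/h

109.083 m^3/h


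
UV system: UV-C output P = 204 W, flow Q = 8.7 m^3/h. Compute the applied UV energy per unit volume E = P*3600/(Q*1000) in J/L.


Energy delivered per hour = 204 W * 3600 s = 734400 J/h
Volume treated per hour = 8.7 m^3/h * 1000 = 8700 L/h
dose = 734400 / 8700 = 84.4138 J/L

84.4138 J/L


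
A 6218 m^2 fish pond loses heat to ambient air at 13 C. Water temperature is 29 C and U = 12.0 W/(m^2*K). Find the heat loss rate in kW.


Temperature difference dT = 29 - 13 = 16 K
Heat loss (W) = U * A * dT = 12.0 * 6218 * 16 = 1193856 W
Convert to kW: 1193856 / 1000 = 1193.856 kW

1193.856 kW


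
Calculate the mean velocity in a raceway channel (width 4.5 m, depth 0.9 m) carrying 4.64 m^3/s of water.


Cross-sectional area = W * d = 4.5 * 0.9 = 4.05 m^2
Velocity = Q / A = 4.64 / 4.05 = 1.14568 m/s

1.14568 m/s


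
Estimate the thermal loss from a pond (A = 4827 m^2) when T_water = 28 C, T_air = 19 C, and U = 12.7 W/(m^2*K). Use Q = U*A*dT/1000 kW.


Temperature difference dT = 28 - 19 = 9 K
Heat loss (W) = U * A * dT = 12.7 * 4827 * 9 = 551726.1 W
Convert to kW: 551726.1 / 1000 = 551.7261 kW

551.7261 kW


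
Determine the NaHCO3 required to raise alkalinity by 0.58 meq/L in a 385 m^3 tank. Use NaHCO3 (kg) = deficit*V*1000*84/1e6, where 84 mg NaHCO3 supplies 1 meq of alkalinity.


Tank volume in L = 385 m^3 * 1000 = 385000 L
Total meq required = 0.58 meq/L * 385000 L = 223300 meq
NaHCO3 mass = 223300 meq * 84 mg/meq / 1e6 = 18.7572 kg

18.7572 kg


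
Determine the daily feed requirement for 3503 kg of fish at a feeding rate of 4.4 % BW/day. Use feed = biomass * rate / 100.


Feeding rate fraction = 4.4% / 100 = 0.044
Daily feed = 3503 kg * 0.044 = 154.132 kg/day

154.132 kg/day


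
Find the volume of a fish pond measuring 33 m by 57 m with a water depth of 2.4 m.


Base area = L * W = 33 * 57 = 1881 m^2
Volume = area * depth = 1881 * 2.4 = 4514.4 m^3

4514.4 m^3


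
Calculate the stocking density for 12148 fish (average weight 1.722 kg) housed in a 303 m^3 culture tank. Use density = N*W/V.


Total biomass = 12148 fish * 1.722 kg = 20918.856 kg
Density = total biomass / volume = 20918.856 / 303 = 69.0391 kg/m^3

69.0391 kg/m^3


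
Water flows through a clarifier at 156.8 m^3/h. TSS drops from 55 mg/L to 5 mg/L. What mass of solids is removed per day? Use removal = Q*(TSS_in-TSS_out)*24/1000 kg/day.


Concentration drop: TSS_in - TSS_out = 55 - 5 = 50 mg/L
Hourly solids removed = Q * dTSS = 156.8 m^3/h * 50 mg/L = 7840 g/h  (m^3/h * mg/L = g/h)
Daily solids removed = 7840 * 24 = 188160 g/day
Convert g to kg: 188160 / 1000 = 188.16 kg/day

188.16 kg/day


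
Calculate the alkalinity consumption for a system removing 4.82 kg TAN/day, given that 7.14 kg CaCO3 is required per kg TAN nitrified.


Alkalinity factor: 7.14 kg CaCO3 consumed per kg TAN nitrified
alk = 4.82 kg TAN * 7.14 = 34.4148 kg CaCO3/day

34.4148 kg CaCO3/day


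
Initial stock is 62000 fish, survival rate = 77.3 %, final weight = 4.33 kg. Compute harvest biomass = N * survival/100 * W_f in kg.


Survivors = 62000 * 77.3/100 = 47926 fish
Harvest biomass = survivors * W_f = 47926 * 4.33 = 207519.58 kg

207519.58 kg


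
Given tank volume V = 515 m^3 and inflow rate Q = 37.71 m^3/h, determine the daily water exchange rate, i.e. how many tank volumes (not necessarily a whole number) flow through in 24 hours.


Daily flow volume = 37.71 m^3/h * 24 h = 905.04 m^3/day
Exchanges = daily flow / tank volume = 905.04 / 515 = 1.75736 exchanges/day

1.75736 exchanges/day


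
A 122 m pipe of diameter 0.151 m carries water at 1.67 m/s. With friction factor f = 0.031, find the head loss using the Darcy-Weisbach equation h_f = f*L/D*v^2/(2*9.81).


v^2 = 1.67^2 = 2.7889 m^2/s^2
L/D = 122/0.151 = 807.94702
h_f = f*(L/D)*v^2/(2g) = 0.031 * 807.94702 * 2.7889 / 19.62 = 3.56023 m

3.56023 m


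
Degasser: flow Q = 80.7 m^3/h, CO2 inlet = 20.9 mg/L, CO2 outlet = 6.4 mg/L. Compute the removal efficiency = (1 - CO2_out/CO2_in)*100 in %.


CO2_out / CO2_in = 6.4 / 20.9 = 0.3062201
Fraction remaining = 0.3062201
efficiency = (1 - 0.3062201) * 100 = 69.378 %

69.378 %


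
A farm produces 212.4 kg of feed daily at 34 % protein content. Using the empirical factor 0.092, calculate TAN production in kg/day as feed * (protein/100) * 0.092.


Protein in feed = 212.4 * 34/100 = 72.216 kg/day
TAN = protein * 0.092 = 72.216 * 0.092 = 6.643872 kg/day

6.643872 kg/day


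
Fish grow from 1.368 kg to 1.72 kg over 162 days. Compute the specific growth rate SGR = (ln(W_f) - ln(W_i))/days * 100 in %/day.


ln(W_f) = ln(1.72) = 0.54232429
ln(W_i) = ln(1.368) = 0.31334982
ln(W_f) - ln(W_i) = 0.54232429 - 0.31334982 = 0.22897447
SGR = 0.22897447 / 162 * 100 = 0.141342 %/day

0.141342 %/day


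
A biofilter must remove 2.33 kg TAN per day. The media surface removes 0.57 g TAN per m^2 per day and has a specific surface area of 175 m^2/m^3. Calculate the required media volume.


A = 2.33*1000 / 0.57 = 4087.7193 m^2
V = 4087.7193 / 175 = 23.3584

23.3584 m^3


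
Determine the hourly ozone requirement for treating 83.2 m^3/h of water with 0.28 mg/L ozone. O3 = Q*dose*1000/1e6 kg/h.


O3 demand (mg/h) = Q * dose * 1000 = 83.2 * 0.28 * 1000 = 23296 mg/h
Convert mg to kg: 23296 / 1e6 = 0.023296 kg/h

0.023296 kg/h


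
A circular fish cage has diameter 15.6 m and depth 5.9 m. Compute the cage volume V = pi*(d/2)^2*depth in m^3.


r = d/2 = 15.6/2 = 7.8 m
Base area = pi*r^2 = pi*7.8^2 = 191.1345 m^2
Volume = 191.1345 * 5.9 = 1127.69 m^3

1127.69 m^3


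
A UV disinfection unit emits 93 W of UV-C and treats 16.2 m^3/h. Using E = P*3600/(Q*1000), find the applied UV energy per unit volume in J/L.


Energy delivered per hour = 93 W * 3600 s = 334800 J/h
Volume treated per hour = 16.2 m^3/h * 1000 = 16200 L/h
dose = 334800 / 16200 = 20.6667 J/L

20.6667 J/L


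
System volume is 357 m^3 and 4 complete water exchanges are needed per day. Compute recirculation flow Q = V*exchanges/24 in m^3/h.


Daily recirculation volume = 357 m^3 * 4 = 1428 m^3/day
Flow rate Q = daily volume / 24 h = 1428 / 24 = 59.5 m^3/h

59.5 m^3/h


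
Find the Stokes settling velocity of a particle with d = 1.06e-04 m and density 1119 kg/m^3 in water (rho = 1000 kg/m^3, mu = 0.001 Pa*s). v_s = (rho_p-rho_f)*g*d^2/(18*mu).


Density difference: rho_p - rho_f = 1119 - 1000 = 119 kg/m^3
d^2 = (1.06e-04)^2 = 1.1236e-08 m^2
Numerator = (rho_p - rho_f) * g * d^2 = 119 * 9.81 * 1.1236e-08 = 1.3116794e-05
Denominator = 18 * mu = 18 * 0.001 = 0.018
v_s = 1.3116794e-05 / 0.018 = 7.28711e-04 m/s
Check: Re = rho_f * v_s * d / mu = 1000 * 7.28711e-04 * 1.06e-04 / 0.001 = 0.0772 < 1, so Stokes' law applies.

7.28711e-04 m/s


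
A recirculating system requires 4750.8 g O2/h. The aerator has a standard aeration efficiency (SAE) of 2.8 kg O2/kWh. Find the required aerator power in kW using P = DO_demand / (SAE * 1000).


SAE in g O2/kWh = 2.8 * 1000 = 2800 g/kWh
P = DO_demand / SAE_g = 4750.8 / 2800 = 1.69671 kW

1.69671 kW


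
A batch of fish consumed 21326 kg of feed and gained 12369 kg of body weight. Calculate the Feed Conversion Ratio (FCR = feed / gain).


FCR = feed consumed / weight gained
FCR = 21326 kg / 12369 kg = 1.72415

1.72415


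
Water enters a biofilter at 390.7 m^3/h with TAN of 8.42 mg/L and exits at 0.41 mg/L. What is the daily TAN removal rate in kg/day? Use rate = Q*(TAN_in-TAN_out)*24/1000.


Concentration drop: TAN_in - TAN_out = 8.42 - 0.41 = 8.01 mg/L
Hourly TAN removed = Q * dTAN = 390.7 m^3/h * 8.01 mg/L = 3129.507 g/h  (m^3/h * mg/L = g/h)
Daily TAN removed = 3129.507 * 24 = 75108.168 g/day
Convert to kg/day: 75108.168 / 1000 = 75.108168 kg/day

75.108168 kg/day


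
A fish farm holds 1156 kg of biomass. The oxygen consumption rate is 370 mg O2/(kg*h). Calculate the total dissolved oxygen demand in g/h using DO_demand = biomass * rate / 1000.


Total O2 consumption (mg/h) = 1156 kg * 370 mg/(kg*h) = 427720 mg/h
Convert to g/h: 427720 / 1000 = 427.72 g/h

427.72 g/h


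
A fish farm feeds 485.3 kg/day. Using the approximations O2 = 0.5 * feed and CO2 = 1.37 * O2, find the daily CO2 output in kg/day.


O2 = 485.3 * 0.5 = 242.65
CO2 = 242.65 * 1.37 = 332.4305

332.4305 kg/day


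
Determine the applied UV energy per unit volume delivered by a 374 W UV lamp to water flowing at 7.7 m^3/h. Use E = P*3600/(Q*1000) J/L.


Energy delivered per hour = 374 W * 3600 s = 1346400 J/h
Volume treated per hour = 7.7 m^3/h * 1000 = 7700 L/h
dose = 1346400 / 7700 = 174.857 J/L

174.857 J/L


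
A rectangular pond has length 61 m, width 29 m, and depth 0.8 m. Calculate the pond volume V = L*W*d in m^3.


Base area = L * W = 61 * 29 = 1769 m^2
Volume = area * depth = 1769 * 0.8 = 1415.2 m^3

1415.2 m^3


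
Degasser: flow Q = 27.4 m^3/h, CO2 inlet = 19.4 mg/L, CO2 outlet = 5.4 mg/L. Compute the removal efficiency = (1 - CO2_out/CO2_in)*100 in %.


CO2_out / CO2_in = 5.4 / 19.4 = 0.27835052
Fraction remaining = 0.27835052
efficiency = (1 - 0.27835052) * 100 = 72.1649 %

72.1649 %


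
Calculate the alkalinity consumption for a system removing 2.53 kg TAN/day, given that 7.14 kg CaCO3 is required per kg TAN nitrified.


Alkalinity factor: 7.14 kg CaCO3 consumed per kg TAN nitrified
alk = 2.53 kg TAN * 7.14 = 18.0642 kg CaCO3/day

18.0642 kg CaCO3/day


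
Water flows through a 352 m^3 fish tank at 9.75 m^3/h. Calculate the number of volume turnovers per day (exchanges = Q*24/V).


Daily flow volume = 9.75 m^3/h * 24 h = 234 m^3/day
Exchanges = daily flow / tank volume = 234 / 352 = 0.664773 exchanges/day

0.664773 exchanges/day


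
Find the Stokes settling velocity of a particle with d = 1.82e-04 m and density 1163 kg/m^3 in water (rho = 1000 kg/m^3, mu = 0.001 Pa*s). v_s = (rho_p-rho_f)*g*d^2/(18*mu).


Density difference: rho_p - rho_f = 1163 - 1000 = 163 kg/m^3
d^2 = (1.82e-04)^2 = 3.3124e-08 m^2
Numerator = (rho_p - rho_f) * g * d^2 = 163 * 9.81 * 3.3124e-08 = 5.296627e-05
Denominator = 18 * mu = 18 * 0.001 = 0.018
v_s = 5.296627e-05 / 0.018 = 0.00294257 m/s
Check: Re = rho_f * v_s * d / mu = 1000 * 0.00294257 * 1.82e-04 / 0.001 = 0.536 < 1, so Stokes' law applies.

0.00294257 m/s
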